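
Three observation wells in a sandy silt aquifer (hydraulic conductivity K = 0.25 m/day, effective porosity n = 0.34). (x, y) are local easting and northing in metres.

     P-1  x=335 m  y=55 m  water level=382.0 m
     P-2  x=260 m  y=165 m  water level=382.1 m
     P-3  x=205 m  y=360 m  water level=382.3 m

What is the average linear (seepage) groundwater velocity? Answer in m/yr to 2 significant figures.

0.31 m/yr

Taking P-1 as reference: P-2−P-1 = (-75, 110, +0.1); P-3−P-1 = (-130, 305, +0.3).
Solve a·Δx + b·Δy = Δh: det = (-75)·305 − (-130)·110 = -8575.
∂h/∂x = [(+0.1)·305 − (+0.3)·110] / -8575 = +0.0002915
∂h/∂y = [(-75)·(+0.3) − (-130)·(+0.1)] / -8575 = +0.001108
|∇h| = √(0.0002915² + 0.001108²) = 0.001146
Seepage velocity v = K·i/n = 0.25 × 0.001146 / 0.34 = 0.0008426 m/day = 0.3078 m/yr.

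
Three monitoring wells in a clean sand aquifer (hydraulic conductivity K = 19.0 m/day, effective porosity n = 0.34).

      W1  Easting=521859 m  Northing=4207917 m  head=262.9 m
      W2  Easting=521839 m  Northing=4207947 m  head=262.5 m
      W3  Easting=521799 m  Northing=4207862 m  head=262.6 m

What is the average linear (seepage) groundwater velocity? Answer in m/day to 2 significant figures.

Taking W1 as reference: W2−W1 = (-20, 30, -0.4); W3−W1 = (-60, -55, -0.3).
Determinant of the coordinate differences = (-20)·(-55) − (-60)·30 = 2900.
∂h/∂x = [(-0.4)·(-55) − (-0.3)·30] / 2900 = +0.01069
∂h/∂y = [(-20)·(-0.3) − (-60)·(-0.4)] / 2900 = -0.006207
|∇h| = √(0.01069² + -0.006207²) = 0.01236
Seepage velocity v = K·i/n = 19.0 × 0.01236 / 0.34 = 0.6907 m/day.

0.69 m/day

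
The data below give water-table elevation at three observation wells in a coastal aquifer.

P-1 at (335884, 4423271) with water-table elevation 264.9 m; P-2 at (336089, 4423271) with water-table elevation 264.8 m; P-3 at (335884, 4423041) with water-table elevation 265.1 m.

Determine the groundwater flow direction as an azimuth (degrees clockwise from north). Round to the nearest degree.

029°

∂h/∂x = (264.8 − 264.9) / (336089 − 335884) = -0.0004878
∂h/∂y = (265.1 − 264.9) / (4423041 − 4423271) = -0.0008696
Flow direction (−∇h) has components (+0.0004878 E, +0.0008696 N).
Azimuth = atan2(E, N) = atan2(+0.0004878, +0.0008696) = 29.3° ≈ 029°.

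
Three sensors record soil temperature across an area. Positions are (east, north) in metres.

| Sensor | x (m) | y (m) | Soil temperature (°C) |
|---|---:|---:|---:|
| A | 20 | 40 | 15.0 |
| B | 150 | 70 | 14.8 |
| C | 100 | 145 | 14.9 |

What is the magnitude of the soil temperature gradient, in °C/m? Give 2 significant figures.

0.0016 °C/m

With T = a·x + b·y + c and A as origin, the differences give:
  130·a + 30·b = -0.2
  80·a + 105·b = -0.1
Eliminate b (×105 and ×30, subtract): 11250·a = -18.00 → a = ∂T/∂x = -0.001600
Back-substitute: b = ∂T/∂y = +0.0002667.
|∇f| = √(-0.001600² + 0.0002667²) = 0.001622 °C/m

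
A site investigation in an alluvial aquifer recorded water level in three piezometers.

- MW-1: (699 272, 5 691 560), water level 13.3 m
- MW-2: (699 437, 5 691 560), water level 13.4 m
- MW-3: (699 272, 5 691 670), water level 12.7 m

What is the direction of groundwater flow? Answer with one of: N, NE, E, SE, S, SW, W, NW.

N

∂h/∂x = (13.4 − 13.3) / (699437 − 699272) = +0.0006061
∂h/∂y = (12.7 − 13.3) / (5691670 − 5691560) = -0.005455
Flow = −∇h = (-0.0006061 east, +0.005455 north), which points north.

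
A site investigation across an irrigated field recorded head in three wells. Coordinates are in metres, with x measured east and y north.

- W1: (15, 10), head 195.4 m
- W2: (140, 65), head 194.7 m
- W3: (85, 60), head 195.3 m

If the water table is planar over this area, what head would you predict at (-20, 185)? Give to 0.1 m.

Taking W1 as reference: W2−W1 = (125, 55, -0.7); W3−W1 = (70, 50, -0.1).
Solve a·Δx + b·Δy = Δh: det = 125·50 − 70·55 = 2400.
∂h/∂x = [(-0.7)·50 − (-0.1)·55] / 2400 = -0.01229
∂h/∂y = [125·(-0.1) − 70·(-0.7)] / 2400 = +0.01521
h(-20, 185) = 195.4 + (-0.01229)·(-35) + (+0.01521)·(175) = 195.4 +0.430 +2.661 = 198.492 m.

198.5 m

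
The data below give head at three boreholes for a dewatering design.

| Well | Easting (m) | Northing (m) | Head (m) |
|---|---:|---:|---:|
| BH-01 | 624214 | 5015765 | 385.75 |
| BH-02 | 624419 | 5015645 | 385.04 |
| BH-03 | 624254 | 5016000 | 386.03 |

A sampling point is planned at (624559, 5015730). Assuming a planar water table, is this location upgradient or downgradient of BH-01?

Differences from BH-01: to BH-02 (Δx, Δy, Δh) = (205, -120, -0.71); to BH-03 = (40, 235, +0.28).
Determinant of the coordinate differences = 205·235 − 40·(-120) = 52975.
∂h/∂x = [(-0.71)·235 − (+0.28)·(-120)] / 52975 = -0.002515
∂h/∂y = [205·(+0.28) − 40·(-0.71)] / 52975 = +0.001620
Head at (624559, 5015730) = 385.75 + (-0.002515)·(345) + (+0.001620)·(-35) = 384.83 m.
That is lower than the 385.75 m at BH-01, so the point is downgradient.

downgradient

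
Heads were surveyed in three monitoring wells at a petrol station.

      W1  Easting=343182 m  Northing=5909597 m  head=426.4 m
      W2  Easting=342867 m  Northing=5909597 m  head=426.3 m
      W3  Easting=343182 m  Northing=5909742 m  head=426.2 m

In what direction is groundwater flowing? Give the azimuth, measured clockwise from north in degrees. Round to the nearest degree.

347°

∂h/∂x = (426.3 − 426.4) / (342867 − 343182) = +0.0003175
∂h/∂y = (426.2 − 426.4) / (5909742 − 5909597) = -0.001379
Flow direction (−∇h) has components (-0.0003175 E, +0.001379 N).
Azimuth = atan2(E, N) = atan2(-0.0003175, +0.001379) = 347.0° ≈ 347°.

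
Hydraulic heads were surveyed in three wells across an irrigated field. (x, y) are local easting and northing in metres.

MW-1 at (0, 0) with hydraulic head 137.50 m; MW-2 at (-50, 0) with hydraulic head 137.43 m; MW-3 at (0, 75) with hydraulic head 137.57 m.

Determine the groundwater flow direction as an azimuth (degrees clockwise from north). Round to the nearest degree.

∂h/∂x = (137.43 − 137.50) / (-50 − 0) = +0.001400
∂h/∂y = (137.57 − 137.50) / (75 − 0) = +0.0009333
Flow direction (−∇h) has components (-0.001400 E, -0.0009333 N).
Azimuth = atan2(E, N) = atan2(-0.001400, -0.0009333) = 236.3° ≈ 236°.

236°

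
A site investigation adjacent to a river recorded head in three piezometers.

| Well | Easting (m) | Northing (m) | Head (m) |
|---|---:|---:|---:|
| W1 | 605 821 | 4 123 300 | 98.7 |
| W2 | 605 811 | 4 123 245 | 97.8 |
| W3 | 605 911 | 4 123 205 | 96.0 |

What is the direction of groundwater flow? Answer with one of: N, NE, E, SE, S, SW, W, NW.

Taking W1 as reference: W2−W1 = (-10, -55, -0.9); W3−W1 = (90, -95, -2.7).
Determinant of the coordinate differences = (-10)·(-95) − 90·(-55) = 5900.
∂h/∂x = [(-0.9)·(-95) − (-2.7)·(-55)] / 5900 = -0.01068
∂h/∂y = [(-10)·(-2.7) − 90·(-0.9)] / 5900 = +0.01831
Flow = −∇h = (+0.01068 east, -0.01831 north), which points southeast.

SE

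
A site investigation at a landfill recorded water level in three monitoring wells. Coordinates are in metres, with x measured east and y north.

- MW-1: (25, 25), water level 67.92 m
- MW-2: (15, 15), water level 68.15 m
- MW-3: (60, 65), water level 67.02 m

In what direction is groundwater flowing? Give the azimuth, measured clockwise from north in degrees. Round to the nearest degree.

Differences from MW-1: to MW-2 (Δx, Δy, Δh) = (-10, -10, +0.23); to MW-3 = (35, 40, -0.90).
Solve a·Δx + b·Δy = Δh: det = (-10)·40 − 35·(-10) = -50.
∂h/∂x = [(+0.23)·40 − (-0.90)·(-10)] / -50 = -0.004000
∂h/∂y = [(-10)·(-0.90) − 35·(+0.23)] / -50 = -0.01900
Flow direction (−∇h) has components (+0.004000 E, +0.01900 N).
Azimuth = atan2(E, N) = atan2(+0.004000, +0.01900) = 11.9° ≈ 012°.

012°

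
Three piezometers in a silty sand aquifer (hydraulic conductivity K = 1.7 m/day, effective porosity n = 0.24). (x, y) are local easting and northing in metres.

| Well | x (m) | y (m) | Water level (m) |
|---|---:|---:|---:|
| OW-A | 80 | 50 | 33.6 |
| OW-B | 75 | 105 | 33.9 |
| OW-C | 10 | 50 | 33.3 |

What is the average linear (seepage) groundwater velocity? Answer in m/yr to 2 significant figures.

19 m/yr

Taking OW-A as reference: OW-B−OW-A = (-5, 55, +0.3); OW-C−OW-A = (-70, 0, -0.3).
Solve a·Δx + b·Δy = Δh: det = (-5)·0 − (-70)·55 = 3850.
∂h/∂x = [(+0.3)·0 − (-0.3)·55] / 3850 = +0.004286
∂h/∂y = [(-5)·(-0.3) − (-70)·(+0.3)] / 3850 = +0.005844
|∇h| = √(0.004286² + 0.005844²) = 0.007247
Seepage velocity v = K·i/n = 1.7 × 0.007247 / 0.24 = 0.05133 m/day = 18.75 m/yr.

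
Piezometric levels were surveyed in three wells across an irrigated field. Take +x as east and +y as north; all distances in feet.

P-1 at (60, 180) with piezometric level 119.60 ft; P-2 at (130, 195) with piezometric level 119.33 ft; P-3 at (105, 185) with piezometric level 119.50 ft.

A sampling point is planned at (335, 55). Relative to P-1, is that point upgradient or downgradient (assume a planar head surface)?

upgradient

Differences from P-1: to P-2 (Δx, Δy, Δh) = (70, 15, -0.27); to P-3 = (45, 5, -0.10).
Determinant of the coordinate differences = 70·5 − 45·15 = -325.
∂h/∂x = [(-0.27)·5 − (-0.10)·15] / -325 = -0.0004615
∂h/∂y = [70·(-0.10) − 45·(-0.27)] / -325 = -0.01585
Head at (335, 55) = 119.60 + (-0.0004615)·(275) + (-0.01585)·(-125) = 121.45 ft.
That is higher than the 119.60 ft at P-1, so the point is upgradient.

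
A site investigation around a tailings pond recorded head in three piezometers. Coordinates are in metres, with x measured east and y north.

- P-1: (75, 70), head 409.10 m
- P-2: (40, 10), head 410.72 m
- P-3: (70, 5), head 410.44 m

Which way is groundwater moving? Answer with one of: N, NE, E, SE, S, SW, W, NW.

Differences from P-1: to P-2 (Δx, Δy, Δh) = (-35, -60, +1.62); to P-3 = (-5, -65, +1.34).
Determinant of the coordinate differences = (-35)·(-65) − (-5)·(-60) = 1975.
∂h/∂x = [(+1.62)·(-65) − (+1.34)·(-60)] / 1975 = -0.01261
∂h/∂y = [(-35)·(+1.34) − (-5)·(+1.62)] / 1975 = -0.01965
Flow = −∇h = (+0.01261 east, +0.01965 north), which points northeast.

NE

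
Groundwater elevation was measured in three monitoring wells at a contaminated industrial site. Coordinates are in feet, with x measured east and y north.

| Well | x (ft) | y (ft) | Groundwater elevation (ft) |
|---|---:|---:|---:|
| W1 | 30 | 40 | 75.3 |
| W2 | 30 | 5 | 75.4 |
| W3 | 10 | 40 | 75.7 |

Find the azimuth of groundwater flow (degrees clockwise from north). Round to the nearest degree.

082°

Taking W1 as reference: W2−W1 = (0, -35, +0.1); W3−W1 = (-20, 0, +0.4).
Determinant of the coordinate differences = 0·0 − (-20)·(-35) = -700.
∂h/∂x = [(+0.1)·0 − (+0.4)·(-35)] / -700 = -0.02000
∂h/∂y = [0·(+0.4) − (-20)·(+0.1)] / -700 = -0.002857
Flow direction (−∇h) has components (+0.02000 E, +0.002857 N).
Azimuth = atan2(E, N) = atan2(+0.02000, +0.002857) = 81.9° ≈ 082°.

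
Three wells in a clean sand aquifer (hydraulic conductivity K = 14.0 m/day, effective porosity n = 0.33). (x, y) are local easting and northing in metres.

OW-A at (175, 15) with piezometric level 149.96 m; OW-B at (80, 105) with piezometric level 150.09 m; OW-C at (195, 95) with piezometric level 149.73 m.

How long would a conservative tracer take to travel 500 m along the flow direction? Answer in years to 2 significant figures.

8.3 years

With h = a·x + b·y + c and OW-A as origin, the differences give:
  (-95)·a + 90·b = +0.13
  20·a + 80·b = -0.23
Eliminate b (×80 and ×90, subtract): -9400·a = 31.100 → a = ∂h/∂x = -0.003309
Back-substitute: b = ∂h/∂y = -0.002048.
|∇h| = √(-0.003309² + -0.002048²) = 0.003892
Seepage velocity v = K·i/n = 14.0 × 0.003892 / 0.33 = 0.1651 m/day.
t = 500 / 0.1651 = 3028 days = 8.29 years.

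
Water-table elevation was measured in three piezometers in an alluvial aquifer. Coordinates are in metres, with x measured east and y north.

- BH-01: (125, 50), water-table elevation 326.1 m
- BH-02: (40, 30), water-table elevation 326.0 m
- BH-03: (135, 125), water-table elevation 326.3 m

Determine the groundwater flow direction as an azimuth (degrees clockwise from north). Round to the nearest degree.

Differences from BH-01: to BH-02 (Δx, Δy, Δh) = (-85, -20, -0.1); to BH-03 = (10, 75, +0.2).
Determinant of the coordinate differences = (-85)·75 − 10·(-20) = -6175.
∂h/∂x = [(-0.1)·75 − (+0.2)·(-20)] / -6175 = +0.0005668
∂h/∂y = [(-85)·(+0.2) − 10·(-0.1)] / -6175 = +0.002591
Flow direction (−∇h) has components (-0.0005668 E, -0.002591 N).
Azimuth = atan2(E, N) = atan2(-0.0005668, -0.002591) = 192.3° ≈ 192°.

192°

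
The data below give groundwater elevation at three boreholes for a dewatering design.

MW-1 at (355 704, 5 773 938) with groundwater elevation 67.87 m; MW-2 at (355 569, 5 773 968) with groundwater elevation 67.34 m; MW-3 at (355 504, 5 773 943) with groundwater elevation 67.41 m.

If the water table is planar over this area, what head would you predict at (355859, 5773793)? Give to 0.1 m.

69.4 m

With h = a·x + b·y + c and MW-1 as origin, the differences give:
  (-135)·a + 30·b = -0.53
  (-200)·a + 5·b = -0.46
Eliminate b (×5 and ×30, subtract): 5325·a = 11.150 → a = ∂h/∂x = +0.002094
Back-substitute: b = ∂h/∂y = -0.008244.
h(355859, 5773793) = 67.87 + (+0.002094)·(155) + (-0.008244)·(-145) = 67.87 +0.325 +1.195 = 69.390 m.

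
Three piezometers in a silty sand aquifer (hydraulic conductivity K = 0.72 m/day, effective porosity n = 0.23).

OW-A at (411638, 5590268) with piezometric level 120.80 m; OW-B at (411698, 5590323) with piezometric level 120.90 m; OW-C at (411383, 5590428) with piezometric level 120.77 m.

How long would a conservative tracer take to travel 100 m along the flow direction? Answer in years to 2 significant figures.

With h = a·x + b·y + c and OW-A as origin, the differences give:
  60·a + 55·b = +0.10
  (-255)·a + 160·b = -0.03
Eliminate b (×160 and ×55, subtract): 23625·a = 17.650 → a = ∂h/∂x = +0.0007471
Back-substitute: b = ∂h/∂y = +0.001003.
|∇h| = √(0.0007471² + 0.001003²) = 0.001251
Seepage velocity v = K·i/n = 0.72 × 0.001251 / 0.23 = 0.003916 m/day.
t = 100 / 0.003916 = 2.554e+04 days = 69.9 years.

70 years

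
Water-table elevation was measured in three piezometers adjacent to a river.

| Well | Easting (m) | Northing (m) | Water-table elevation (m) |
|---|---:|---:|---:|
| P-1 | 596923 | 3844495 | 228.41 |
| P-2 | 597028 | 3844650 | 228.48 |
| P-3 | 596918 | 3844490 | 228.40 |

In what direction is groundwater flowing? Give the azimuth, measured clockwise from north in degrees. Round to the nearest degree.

300°

Taking P-1 as reference: P-2−P-1 = (105, 155, +0.07); P-3−P-1 = (-5, -5, -0.01).
Determinant of the coordinate differences = 105·(-5) − (-5)·155 = 250.
∂h/∂x = [(+0.07)·(-5) − (-0.01)·155] / 250 = +0.004800
∂h/∂y = [105·(-0.01) − (-5)·(+0.07)] / 250 = -0.002800
Flow direction (−∇h) has components (-0.004800 E, +0.002800 N).
Azimuth = atan2(E, N) = atan2(-0.004800, +0.002800) = 300.3° ≈ 300°.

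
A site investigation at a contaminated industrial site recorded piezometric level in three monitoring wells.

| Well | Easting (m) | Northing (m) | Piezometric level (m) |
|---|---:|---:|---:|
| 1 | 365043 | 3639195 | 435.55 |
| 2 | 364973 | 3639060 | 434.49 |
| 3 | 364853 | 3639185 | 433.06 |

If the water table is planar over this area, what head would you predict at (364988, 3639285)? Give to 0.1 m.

Taking 1 as reference: 2−1 = (-70, -135, -1.06); 3−1 = (-190, -10, -2.49).
Determinant of the coordinate differences = (-70)·(-10) − (-190)·(-135) = -24950.
∂h/∂x = [(-1.06)·(-10) − (-2.49)·(-135)] / -24950 = +0.01305
∂h/∂y = [(-70)·(-2.49) − (-190)·(-1.06)] / -24950 = +0.001086
h(364988, 3639285) = 435.55 + (+0.01305)·(-55) + (+0.001086)·(90) = 435.55 -0.718 +0.098 = 434.930 m.

434.9 m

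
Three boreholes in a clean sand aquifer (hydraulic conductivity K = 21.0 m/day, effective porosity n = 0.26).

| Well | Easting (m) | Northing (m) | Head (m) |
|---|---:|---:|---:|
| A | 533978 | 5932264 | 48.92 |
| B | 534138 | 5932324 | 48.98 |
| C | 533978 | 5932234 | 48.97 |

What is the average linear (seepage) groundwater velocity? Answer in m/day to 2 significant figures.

0.16 m/day

Differences from A: to B (Δx, Δy, Δh) = (160, 60, +0.06); to C = (0, -30, +0.05).
Solve a·Δx + b·Δy = Δh: det = 160·(-30) − 0·60 = -4800.
∂h/∂x = [(+0.06)·(-30) − (+0.05)·60] / -4800 = +0.0010000
∂h/∂y = [160·(+0.05) − 0·(+0.06)] / -4800 = -0.001667
|∇h| = √(0.0010000² + -0.001667²) = 0.001944
Seepage velocity v = K·i/n = 21.0 × 0.001944 / 0.26 = 0.157 m/day.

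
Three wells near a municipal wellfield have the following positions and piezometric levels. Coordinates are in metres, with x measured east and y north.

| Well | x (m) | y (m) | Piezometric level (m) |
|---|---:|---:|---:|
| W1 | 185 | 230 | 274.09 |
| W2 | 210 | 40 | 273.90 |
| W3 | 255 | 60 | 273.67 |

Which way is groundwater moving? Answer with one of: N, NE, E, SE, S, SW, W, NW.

E

With h = a·x + b·y + c and W1 as origin, the differences give:
  25·a + (-190)·b = -0.19
  70·a + (-170)·b = -0.42
Eliminate b (×(-170) and ×(-190), subtract): 9050·a = -47.500 → a = ∂h/∂x = -0.005249
Back-substitute: b = ∂h/∂y = +0.0003094.
Flow = −∇h = (+0.005249 east, -0.0003094 north), which points east.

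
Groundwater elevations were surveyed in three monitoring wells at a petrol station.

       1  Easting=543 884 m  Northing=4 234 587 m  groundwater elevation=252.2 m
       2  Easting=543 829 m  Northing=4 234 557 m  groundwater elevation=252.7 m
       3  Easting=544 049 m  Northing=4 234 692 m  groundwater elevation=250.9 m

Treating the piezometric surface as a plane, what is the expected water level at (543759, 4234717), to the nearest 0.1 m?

With h = a·x + b·y + c and 1 as origin, the differences give:
  (-55)·a + (-30)·b = +0.5
  165·a + 105·b = -1.3
Eliminate b (×105 and ×(-30), subtract): -825·a = 13.50 → a = ∂h/∂x = -0.01636
Back-substitute: b = ∂h/∂y = +0.01333.
h(543759, 4234717) = 252.2 + (-0.01636)·(-125) + (+0.01333)·(130) = 252.2 +2.045 +1.733 = 255.979 m.

256.0 m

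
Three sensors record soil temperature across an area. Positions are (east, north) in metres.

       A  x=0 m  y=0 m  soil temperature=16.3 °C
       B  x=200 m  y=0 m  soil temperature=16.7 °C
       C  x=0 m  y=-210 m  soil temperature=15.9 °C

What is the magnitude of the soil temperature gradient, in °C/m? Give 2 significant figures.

0.0028 °C/m

∂T/∂x = (16.7 − 16.3) / (200 − 0) = +0.002000
∂T/∂y = (15.9 − 16.3) / (-210 − 0) = +0.001905
|∇f| = √(0.002000² + 0.001905²) = 0.002762 °C/m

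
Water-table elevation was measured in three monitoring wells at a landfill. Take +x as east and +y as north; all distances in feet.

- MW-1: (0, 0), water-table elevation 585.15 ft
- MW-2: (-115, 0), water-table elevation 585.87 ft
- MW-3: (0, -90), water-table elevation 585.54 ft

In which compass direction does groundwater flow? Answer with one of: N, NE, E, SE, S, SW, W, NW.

NE

∂h/∂x = (585.87 − 585.15) / (-115 − 0) = -0.006261
∂h/∂y = (585.54 − 585.15) / (-90 − 0) = -0.004333
Flow = −∇h = (+0.006261 east, +0.004333 north), which points northeast.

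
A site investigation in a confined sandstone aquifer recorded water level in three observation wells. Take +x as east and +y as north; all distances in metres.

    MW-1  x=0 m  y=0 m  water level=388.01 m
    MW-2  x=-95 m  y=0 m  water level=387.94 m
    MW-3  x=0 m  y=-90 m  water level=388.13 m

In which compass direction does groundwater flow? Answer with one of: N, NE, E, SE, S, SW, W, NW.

∂h/∂x = (387.94 − 388.01) / (-95 − 0) = +0.0007368
∂h/∂y = (388.13 − 388.01) / (-90 − 0) = -0.001333
Flow = −∇h = (-0.0007368 east, +0.001333 north), which points northwest.

NW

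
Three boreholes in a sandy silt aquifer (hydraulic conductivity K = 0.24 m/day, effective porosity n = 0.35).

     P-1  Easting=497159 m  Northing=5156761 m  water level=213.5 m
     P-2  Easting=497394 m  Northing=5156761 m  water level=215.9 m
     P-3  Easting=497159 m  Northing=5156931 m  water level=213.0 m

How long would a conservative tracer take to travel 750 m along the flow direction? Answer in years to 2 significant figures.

∂h/∂x = (215.9 − 213.5) / (497394 − 497159) = +0.01021
∂h/∂y = (213.0 − 213.5) / (5156931 − 5156761) = -0.002941
|∇h| = √(0.01021² + -0.002941²) = 0.01063
Seepage velocity v = K·i/n = 0.24 × 0.01063 / 0.35 = 0.007289 m/day.
t = 750 / 0.007289 = 1.029e+05 days = 282 years.

280 years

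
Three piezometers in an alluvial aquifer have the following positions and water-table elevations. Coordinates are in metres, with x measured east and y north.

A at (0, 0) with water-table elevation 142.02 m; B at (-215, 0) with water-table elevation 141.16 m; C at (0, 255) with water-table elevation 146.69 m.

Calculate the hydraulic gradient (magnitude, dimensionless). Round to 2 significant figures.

0.019

∂h/∂x = (141.16 − 142.02) / (-215 − 0) = +0.004000
∂h/∂y = (146.69 − 142.02) / (255 − 0) = +0.01831
|∇h| = √(0.004000² + 0.01831²) = 0.01874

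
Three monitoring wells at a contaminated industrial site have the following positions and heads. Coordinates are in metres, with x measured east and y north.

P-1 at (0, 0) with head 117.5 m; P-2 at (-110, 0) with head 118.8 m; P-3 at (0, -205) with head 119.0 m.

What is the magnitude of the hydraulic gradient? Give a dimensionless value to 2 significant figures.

∂h/∂x = (118.8 − 117.5) / (-110 − 0) = -0.01182
∂h/∂y = (119.0 − 117.5) / (-205 − 0) = -0.007317
|∇h| = √(-0.01182² + -0.007317²) = 0.0139

0.014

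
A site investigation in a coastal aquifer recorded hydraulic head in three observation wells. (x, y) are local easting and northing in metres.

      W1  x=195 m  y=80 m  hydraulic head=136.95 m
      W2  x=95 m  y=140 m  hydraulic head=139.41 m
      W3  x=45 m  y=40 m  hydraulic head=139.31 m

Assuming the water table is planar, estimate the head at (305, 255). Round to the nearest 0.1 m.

Three-point gradient (reference W1): Δ to W2 = (-100, 60, +2.46), Δ to W3 = (-150, -40, +2.36).
∂h/∂x = -0.01846, ∂h/∂y = +0.01023 (det = 13000).
h(305, 255) = 136.95 + (-0.01846)·(110) + (+0.01023)·(175) = 136.95 -2.031 +1.790 = 136.710 m.

136.7 m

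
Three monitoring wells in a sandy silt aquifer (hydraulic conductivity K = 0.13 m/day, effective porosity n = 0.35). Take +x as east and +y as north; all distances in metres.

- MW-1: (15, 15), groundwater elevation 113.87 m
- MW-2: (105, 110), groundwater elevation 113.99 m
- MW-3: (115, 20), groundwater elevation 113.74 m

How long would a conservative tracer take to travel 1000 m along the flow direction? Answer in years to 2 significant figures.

With h = a·x + b·y + c and MW-1 as origin, the differences give:
  90·a + 95·b = +0.12
  100·a + 5·b = -0.13
Eliminate b (×5 and ×95, subtract): -9050·a = 12.950 → a = ∂h/∂x = -0.001431
Back-substitute: b = ∂h/∂y = +0.002619.
|∇h| = √(-0.001431² + 0.002619²) = 0.002984
Seepage velocity v = K·i/n = 0.13 × 0.002984 / 0.35 = 0.001108 m/day.
t = 1000 / 0.001108 = 9.025e+05 days = 2.47e+03 years.

2500 years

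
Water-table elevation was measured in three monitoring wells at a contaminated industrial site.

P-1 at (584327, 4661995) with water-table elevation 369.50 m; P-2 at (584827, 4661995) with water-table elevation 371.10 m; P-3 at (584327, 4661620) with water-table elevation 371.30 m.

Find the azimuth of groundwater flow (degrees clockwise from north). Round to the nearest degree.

326°

∂h/∂x = (371.10 − 369.50) / (584827 − 584327) = +0.003200
∂h/∂y = (371.30 − 369.50) / (4661620 − 4661995) = -0.004800
Flow direction (−∇h) has components (-0.003200 E, +0.004800 N).
Azimuth = atan2(E, N) = atan2(-0.003200, +0.004800) = 326.3° ≈ 326°.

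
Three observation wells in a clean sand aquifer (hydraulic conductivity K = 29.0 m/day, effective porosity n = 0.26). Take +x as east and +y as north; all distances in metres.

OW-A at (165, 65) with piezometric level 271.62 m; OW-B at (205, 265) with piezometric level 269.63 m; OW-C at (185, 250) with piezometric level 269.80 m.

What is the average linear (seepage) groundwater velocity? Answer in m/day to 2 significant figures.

With h = a·x + b·y + c and OW-A as origin, the differences give:
  40·a + 200·b = -1.99
  20·a + 185·b = -1.82
Eliminate b (×185 and ×200, subtract): 3400·a = -4.150 → a = ∂h/∂x = -0.001221
Back-substitute: b = ∂h/∂y = -0.009706.
|∇h| = √(-0.001221² + -0.009706²) = 0.009782
Seepage velocity v = K·i/n = 29.0 × 0.009782 / 0.26 = 1.091 m/day.

1.1 m/day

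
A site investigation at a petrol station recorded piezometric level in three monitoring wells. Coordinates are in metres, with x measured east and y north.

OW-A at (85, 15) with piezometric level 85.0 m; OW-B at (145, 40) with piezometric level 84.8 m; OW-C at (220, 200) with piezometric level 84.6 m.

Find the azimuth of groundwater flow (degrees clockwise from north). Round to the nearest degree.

096°

Three-point gradient (reference OW-A): Δ to OW-B = (60, 25, -0.2), Δ to OW-C = (135, 185, -0.4).
∂h/∂x = -0.003495, ∂h/∂y = +0.0003883 (det = 7725).
Flow direction (−∇h) has components (+0.003495 E, -0.0003883 N).
Azimuth = atan2(E, N) = atan2(+0.003495, -0.0003883) = 96.3° ≈ 096°.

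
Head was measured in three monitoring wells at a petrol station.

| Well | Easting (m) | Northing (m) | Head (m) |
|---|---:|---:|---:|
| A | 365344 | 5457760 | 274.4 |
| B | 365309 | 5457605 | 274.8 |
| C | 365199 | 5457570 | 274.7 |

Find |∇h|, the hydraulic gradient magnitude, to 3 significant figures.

Taking A as reference: B−A = (-35, -155, +0.4); C−A = (-145, -190, +0.3).
Determinant of the coordinate differences = (-35)·(-190) − (-145)·(-155) = -15825.
∂h/∂x = [(+0.4)·(-190) − (+0.3)·(-155)] / -15825 = +0.001864
∂h/∂y = [(-35)·(+0.3) − (-145)·(+0.4)] / -15825 = -0.003002
|∇h| = √(0.001864² + -0.003002²) = 0.003534

0.00353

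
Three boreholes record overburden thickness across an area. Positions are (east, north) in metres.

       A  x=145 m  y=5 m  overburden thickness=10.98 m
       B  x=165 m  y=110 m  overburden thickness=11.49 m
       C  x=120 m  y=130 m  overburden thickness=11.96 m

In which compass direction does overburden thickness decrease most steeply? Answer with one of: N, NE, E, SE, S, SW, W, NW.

Differences from A: to B (Δx, Δy, Δh) = (20, 105, +0.51); to C = (-25, 125, +0.98).
Solve a·Δx + b·Δy = Δd: det = 20·125 − (-25)·105 = 5125.
∂d/∂x = [(+0.51)·125 − (+0.98)·105] / 5125 = -0.007639
∂d/∂y = [20·(+0.98) − (-25)·(+0.51)] / 5125 = +0.006312
Steepest decrease is along −∇f = (+0.007639 E, -0.006312 N) → southeast.

SE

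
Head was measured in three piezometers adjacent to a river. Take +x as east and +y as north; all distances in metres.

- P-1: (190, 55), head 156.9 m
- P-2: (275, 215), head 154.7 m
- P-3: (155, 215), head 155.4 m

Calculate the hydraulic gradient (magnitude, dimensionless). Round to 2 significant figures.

0.012

Taking P-1 as reference: P-2−P-1 = (85, 160, -2.2); P-3−P-1 = (-35, 160, -1.5).
Solve a·Δx + b·Δy = Δh: det = 85·160 − (-35)·160 = 19200.
∂h/∂x = [(-2.2)·160 − (-1.5)·160] / 19200 = -0.005833
∂h/∂y = [85·(-1.5) − (-35)·(-2.2)] / 19200 = -0.01065
|∇h| = √(-0.005833² + -0.01065²) = 0.01214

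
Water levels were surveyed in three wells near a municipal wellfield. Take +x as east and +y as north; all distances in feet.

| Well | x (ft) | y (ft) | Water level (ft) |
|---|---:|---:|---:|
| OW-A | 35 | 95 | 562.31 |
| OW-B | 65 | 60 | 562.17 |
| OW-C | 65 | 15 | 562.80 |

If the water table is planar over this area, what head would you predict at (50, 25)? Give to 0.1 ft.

563.0 ft

With h = a·x + b·y + c and OW-A as origin, the differences give:
  30·a + (-35)·b = -0.14
  30·a + (-80)·b = +0.49
Eliminate b (×(-80) and ×(-35), subtract): -1350·a = 28.350 → a = ∂h/∂x = -0.02100
Back-substitute: b = ∂h/∂y = -0.01400.
h(50, 25) = 562.31 + (-0.02100)·(15) + (-0.01400)·(-70) = 562.31 -0.315 +0.980 = 562.975 ft.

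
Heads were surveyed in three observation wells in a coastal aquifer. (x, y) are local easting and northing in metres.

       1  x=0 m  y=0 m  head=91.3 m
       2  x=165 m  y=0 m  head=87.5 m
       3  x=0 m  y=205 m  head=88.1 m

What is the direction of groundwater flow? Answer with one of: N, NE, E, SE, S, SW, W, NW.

NE

∂h/∂x = (87.5 − 91.3) / (165 − 0) = -0.02303
∂h/∂y = (88.1 − 91.3) / (205 − 0) = -0.01561
Flow = −∇h = (+0.02303 east, +0.01561 north), which points northeast.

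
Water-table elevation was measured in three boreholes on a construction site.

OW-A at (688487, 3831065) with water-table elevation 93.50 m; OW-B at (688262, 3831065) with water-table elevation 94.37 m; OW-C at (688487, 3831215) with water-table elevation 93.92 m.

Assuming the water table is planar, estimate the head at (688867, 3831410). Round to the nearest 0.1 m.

93.0 m

∂h/∂x = (94.37 − 93.50) / (688262 − 688487) = -0.003867
∂h/∂y = (93.92 − 93.50) / (3831215 − 3831065) = +0.002800
h(688867, 3831410) = 93.50 + (-0.003867)·(380) + (+0.002800)·(345) = 93.50 -1.469 +0.966 = 92.997 m.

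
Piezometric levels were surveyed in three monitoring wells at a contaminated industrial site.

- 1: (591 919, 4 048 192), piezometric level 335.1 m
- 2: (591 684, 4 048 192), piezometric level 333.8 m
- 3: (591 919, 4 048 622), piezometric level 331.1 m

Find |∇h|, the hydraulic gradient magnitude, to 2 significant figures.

∂h/∂x = (333.8 − 335.1) / (591684 − 591919) = +0.005532
∂h/∂y = (331.1 − 335.1) / (4048622 − 4048192) = -0.009302
|∇h| = √(0.005532² + -0.009302²) = 0.01082

0.011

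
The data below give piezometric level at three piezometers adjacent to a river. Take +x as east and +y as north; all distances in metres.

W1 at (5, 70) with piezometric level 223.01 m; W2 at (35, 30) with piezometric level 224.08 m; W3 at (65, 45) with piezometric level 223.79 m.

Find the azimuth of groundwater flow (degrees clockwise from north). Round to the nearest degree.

354°

With h = a·x + b·y + c and W1 as origin, the differences give:
  30·a + (-40)·b = +1.07
  60·a + (-25)·b = +0.78
Eliminate b (×(-25) and ×(-40), subtract): 1650·a = 4.450 → a = ∂h/∂x = +0.002697
Back-substitute: b = ∂h/∂y = -0.02473.
Flow direction (−∇h) has components (-0.002697 E, +0.02473 N).
Azimuth = atan2(E, N) = atan2(-0.002697, +0.02473) = 353.8° ≈ 354°.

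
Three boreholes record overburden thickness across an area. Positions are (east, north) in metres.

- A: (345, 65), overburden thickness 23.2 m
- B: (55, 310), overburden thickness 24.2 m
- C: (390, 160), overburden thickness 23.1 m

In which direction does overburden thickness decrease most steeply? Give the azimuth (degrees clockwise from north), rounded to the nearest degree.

Differences from A: to B (Δx, Δy, Δh) = (-290, 245, +1.0); to C = (45, 95, -0.1).
Determinant of the coordinate differences = (-290)·95 − 45·245 = -38575.
∂d/∂x = [(+1.0)·95 − (-0.1)·245] / -38575 = -0.003098
∂d/∂y = [(-290)·(-0.1) − 45·(+1.0)] / -38575 = +0.0004148
Steepest decrease is along −∇f: components (+0.003098 E, -0.0004148 N).
Azimuth = atan2(+0.003098, -0.0004148) = 97.6° ≈ 098°.

098°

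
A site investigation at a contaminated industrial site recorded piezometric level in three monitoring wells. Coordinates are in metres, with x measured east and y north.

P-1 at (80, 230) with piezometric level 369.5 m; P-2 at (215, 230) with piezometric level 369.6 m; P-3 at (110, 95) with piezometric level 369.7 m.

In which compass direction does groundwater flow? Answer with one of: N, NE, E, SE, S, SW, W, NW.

NW

Differences from P-1: to P-2 (Δx, Δy, Δh) = (135, 0, +0.1); to P-3 = (30, -135, +0.2).
Determinant of the coordinate differences = 135·(-135) − 30·0 = -18225.
∂h/∂x = [(+0.1)·(-135) − (+0.2)·0] / -18225 = +0.0007407
∂h/∂y = [135·(+0.2) − 30·(+0.1)] / -18225 = -0.001317
Flow = −∇h = (-0.0007407 east, +0.001317 north), which points northwest.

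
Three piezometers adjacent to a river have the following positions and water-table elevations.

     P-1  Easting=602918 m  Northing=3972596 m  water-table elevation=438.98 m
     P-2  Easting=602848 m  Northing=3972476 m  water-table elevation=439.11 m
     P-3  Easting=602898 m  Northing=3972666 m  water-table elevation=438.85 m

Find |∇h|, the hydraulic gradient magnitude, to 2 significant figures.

0.0018

With h = a·x + b·y + c and P-1 as origin, the differences give:
  (-70)·a + (-120)·b = +0.13
  (-20)·a + 70·b = -0.13
Eliminate b (×70 and ×(-120), subtract): -7300·a = -6.500 → a = ∂h/∂x = +0.0008904
Back-substitute: b = ∂h/∂y = -0.001603.
|∇h| = √(0.0008904² + -0.001603²) = 0.001834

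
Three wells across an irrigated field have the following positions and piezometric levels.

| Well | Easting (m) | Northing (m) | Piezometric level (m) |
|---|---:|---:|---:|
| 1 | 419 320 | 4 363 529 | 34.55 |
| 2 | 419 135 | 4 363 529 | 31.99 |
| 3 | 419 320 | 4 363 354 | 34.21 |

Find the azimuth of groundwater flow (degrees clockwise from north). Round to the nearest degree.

262°

∂h/∂x = (31.99 − 34.55) / (419135 − 419320) = +0.01384
∂h/∂y = (34.21 − 34.55) / (4363354 − 4363529) = +0.001943
Flow direction (−∇h) has components (-0.01384 E, -0.001943 N).
Azimuth = atan2(E, N) = atan2(-0.01384, -0.001943) = 262.0° ≈ 262°.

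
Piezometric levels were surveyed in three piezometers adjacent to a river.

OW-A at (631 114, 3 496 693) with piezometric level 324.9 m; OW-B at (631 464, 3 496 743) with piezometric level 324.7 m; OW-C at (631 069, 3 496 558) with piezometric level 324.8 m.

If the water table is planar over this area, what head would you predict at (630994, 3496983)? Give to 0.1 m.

325.3 m

Three-point gradient (reference OW-A): Δ to OW-B = (350, 50, -0.2), Δ to OW-C = (-45, -135, -0.1).
∂h/∂x = -0.0007111, ∂h/∂y = +0.0009778 (det = -45000).
h(630994, 3496983) = 324.9 + (-0.0007111)·(-120) + (+0.0009778)·(290) = 324.9 +0.085 +0.284 = 325.269 m.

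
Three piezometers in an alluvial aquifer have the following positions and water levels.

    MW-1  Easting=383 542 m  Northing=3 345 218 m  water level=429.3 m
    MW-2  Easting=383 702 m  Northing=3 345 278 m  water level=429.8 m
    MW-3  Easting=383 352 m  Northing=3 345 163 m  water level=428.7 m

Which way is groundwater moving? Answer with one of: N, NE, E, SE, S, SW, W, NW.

Three-point gradient (reference MW-1): Δ to MW-2 = (160, 60, +0.5), Δ to MW-3 = (-190, -55, -0.6).
∂h/∂x = +0.003269, ∂h/∂y = -0.0003846 (det = 2600).
Flow = −∇h = (-0.003269 east, +0.0003846 north), which points west.

W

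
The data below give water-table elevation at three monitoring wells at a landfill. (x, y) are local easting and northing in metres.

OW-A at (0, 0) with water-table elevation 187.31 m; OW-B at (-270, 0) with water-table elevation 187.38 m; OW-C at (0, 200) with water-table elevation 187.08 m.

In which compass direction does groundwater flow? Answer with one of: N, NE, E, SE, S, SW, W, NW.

N

∂h/∂x = (187.38 − 187.31) / (-270 − 0) = -0.0002593
∂h/∂y = (187.08 − 187.31) / (200 − 0) = -0.001150
Flow = −∇h = (+0.0002593 east, +0.001150 north), which points north.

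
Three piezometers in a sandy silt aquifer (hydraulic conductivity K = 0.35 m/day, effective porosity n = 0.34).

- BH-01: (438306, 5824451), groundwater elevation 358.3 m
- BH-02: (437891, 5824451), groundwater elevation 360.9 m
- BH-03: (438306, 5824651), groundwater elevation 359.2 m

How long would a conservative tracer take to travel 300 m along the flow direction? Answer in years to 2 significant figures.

100 years

∂h/∂x = (360.9 − 358.3) / (437891 − 438306) = -0.006265
∂h/∂y = (359.2 − 358.3) / (5824651 − 5824451) = +0.004500
|∇h| = √(-0.006265² + 0.004500²) = 0.007714
Seepage velocity v = K·i/n = 0.35 × 0.007714 / 0.34 = 0.007941 m/day.
t = 300 / 0.007941 = 3.778e+04 days = 103 years.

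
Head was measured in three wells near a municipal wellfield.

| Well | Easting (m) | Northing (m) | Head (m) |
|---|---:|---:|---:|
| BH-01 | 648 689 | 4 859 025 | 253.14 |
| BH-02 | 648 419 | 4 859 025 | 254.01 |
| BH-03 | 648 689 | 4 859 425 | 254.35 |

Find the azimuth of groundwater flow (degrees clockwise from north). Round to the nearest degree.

133°

∂h/∂x = (254.01 − 253.14) / (648419 − 648689) = -0.003222
∂h/∂y = (254.35 − 253.14) / (4859425 − 4859025) = +0.003025
Flow direction (−∇h) has components (+0.003222 E, -0.003025 N).
Azimuth = atan2(E, N) = atan2(+0.003222, -0.003025) = 133.2° ≈ 133°.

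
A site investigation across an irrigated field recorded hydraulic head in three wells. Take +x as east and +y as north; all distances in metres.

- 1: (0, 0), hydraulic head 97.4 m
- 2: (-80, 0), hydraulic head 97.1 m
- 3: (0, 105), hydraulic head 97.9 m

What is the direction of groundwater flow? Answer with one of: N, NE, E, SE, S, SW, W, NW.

SW

∂h/∂x = (97.1 − 97.4) / (-80 − 0) = +0.003750
∂h/∂y = (97.9 − 97.4) / (105 − 0) = +0.004762
Flow = −∇h = (-0.003750 east, -0.004762 north), which points southwest.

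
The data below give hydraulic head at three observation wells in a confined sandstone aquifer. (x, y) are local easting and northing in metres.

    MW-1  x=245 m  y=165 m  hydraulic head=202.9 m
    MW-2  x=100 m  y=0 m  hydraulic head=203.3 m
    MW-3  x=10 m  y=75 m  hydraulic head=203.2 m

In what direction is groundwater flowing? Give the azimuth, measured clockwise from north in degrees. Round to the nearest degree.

Three-point gradient (reference MW-1): Δ to MW-2 = (-145, -165, +0.4), Δ to MW-3 = (-235, -90, +0.3).
∂h/∂x = -0.0005248, ∂h/∂y = -0.001963 (det = -25725).
Flow direction (−∇h) has components (+0.0005248 E, +0.001963 N).
Azimuth = atan2(E, N) = atan2(+0.0005248, +0.001963) = 15.0° ≈ 015°.

015°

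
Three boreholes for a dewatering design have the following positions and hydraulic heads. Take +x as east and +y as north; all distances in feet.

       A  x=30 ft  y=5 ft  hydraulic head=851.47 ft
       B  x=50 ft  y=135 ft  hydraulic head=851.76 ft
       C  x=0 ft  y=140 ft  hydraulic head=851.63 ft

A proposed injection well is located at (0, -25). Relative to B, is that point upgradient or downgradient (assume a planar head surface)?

downgradient

With h = a·x + b·y + c and A as origin, the differences give:
  20·a + 130·b = +0.29
  (-30)·a + 135·b = +0.16
Eliminate b (×135 and ×130, subtract): 6600·a = 18.350 → a = ∂h/∂x = +0.002780
Back-substitute: b = ∂h/∂y = +0.001803.
Head at (0, -25) = 851.47 + (+0.002780)·(-30) + (+0.001803)·(-30) = 851.33 ft.
That is lower than the 851.76 ft at B, so the point is downgradient.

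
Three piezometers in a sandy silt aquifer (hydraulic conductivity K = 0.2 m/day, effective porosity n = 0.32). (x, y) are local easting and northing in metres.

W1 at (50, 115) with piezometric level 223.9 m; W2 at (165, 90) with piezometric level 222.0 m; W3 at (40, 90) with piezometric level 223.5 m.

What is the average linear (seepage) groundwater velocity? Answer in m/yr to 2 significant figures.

5.5 m/yr

With h = a·x + b·y + c and W1 as origin, the differences give:
  115·a + (-25)·b = -1.9
  (-10)·a + (-25)·b = -0.4
Eliminate b (×(-25) and ×(-25), subtract): -3125·a = 37.50 → a = ∂h/∂x = -0.01200
Back-substitute: b = ∂h/∂y = +0.02080.
|∇h| = √(-0.01200² + 0.02080²) = 0.02401
Seepage velocity v = K·i/n = 0.2 × 0.02401 / 0.32 = 0.01501 m/day = 5.482 m/yr.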